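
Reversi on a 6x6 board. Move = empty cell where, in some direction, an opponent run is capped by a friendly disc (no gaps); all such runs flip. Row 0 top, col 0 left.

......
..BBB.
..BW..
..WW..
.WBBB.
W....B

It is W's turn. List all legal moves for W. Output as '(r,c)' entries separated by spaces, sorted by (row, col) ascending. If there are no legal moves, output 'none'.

Answer: (0,1) (0,2) (0,3) (0,5) (1,1) (2,1) (4,5) (5,1) (5,2) (5,3) (5,4)

Derivation:
(0,1): flips 1 -> legal
(0,2): flips 2 -> legal
(0,3): flips 1 -> legal
(0,4): no bracket -> illegal
(0,5): flips 1 -> legal
(1,1): flips 1 -> legal
(1,5): no bracket -> illegal
(2,1): flips 1 -> legal
(2,4): no bracket -> illegal
(2,5): no bracket -> illegal
(3,1): no bracket -> illegal
(3,4): no bracket -> illegal
(3,5): no bracket -> illegal
(4,5): flips 3 -> legal
(5,1): flips 1 -> legal
(5,2): flips 1 -> legal
(5,3): flips 1 -> legal
(5,4): flips 1 -> legal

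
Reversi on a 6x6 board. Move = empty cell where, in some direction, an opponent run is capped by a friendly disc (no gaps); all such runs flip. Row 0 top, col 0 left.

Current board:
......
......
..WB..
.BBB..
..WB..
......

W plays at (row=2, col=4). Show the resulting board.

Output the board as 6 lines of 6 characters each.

Answer: ......
......
..WWW.
.BBW..
..WB..
......

Derivation:
Place W at (2,4); scan 8 dirs for brackets.
Dir NW: first cell '.' (not opp) -> no flip
Dir N: first cell '.' (not opp) -> no flip
Dir NE: first cell '.' (not opp) -> no flip
Dir W: opp run (2,3) capped by W -> flip
Dir E: first cell '.' (not opp) -> no flip
Dir SW: opp run (3,3) capped by W -> flip
Dir S: first cell '.' (not opp) -> no flip
Dir SE: first cell '.' (not opp) -> no flip
All flips: (2,3) (3,3)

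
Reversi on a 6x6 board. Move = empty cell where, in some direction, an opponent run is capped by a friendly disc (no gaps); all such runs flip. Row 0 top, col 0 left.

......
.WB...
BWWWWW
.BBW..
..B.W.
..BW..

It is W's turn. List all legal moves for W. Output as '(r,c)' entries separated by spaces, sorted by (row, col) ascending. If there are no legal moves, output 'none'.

Answer: (0,1) (0,2) (0,3) (1,3) (3,0) (4,0) (4,1) (4,3) (5,1)

Derivation:
(0,1): flips 1 -> legal
(0,2): flips 1 -> legal
(0,3): flips 1 -> legal
(1,0): no bracket -> illegal
(1,3): flips 1 -> legal
(3,0): flips 2 -> legal
(4,0): flips 1 -> legal
(4,1): flips 2 -> legal
(4,3): flips 1 -> legal
(5,1): flips 2 -> legal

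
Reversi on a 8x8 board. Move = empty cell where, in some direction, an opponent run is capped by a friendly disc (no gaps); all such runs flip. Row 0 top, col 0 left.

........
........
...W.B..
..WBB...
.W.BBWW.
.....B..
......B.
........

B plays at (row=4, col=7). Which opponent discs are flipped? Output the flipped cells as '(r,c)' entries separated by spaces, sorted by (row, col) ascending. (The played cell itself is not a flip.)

Answer: (4,5) (4,6)

Derivation:
Dir NW: first cell '.' (not opp) -> no flip
Dir N: first cell '.' (not opp) -> no flip
Dir NE: edge -> no flip
Dir W: opp run (4,6) (4,5) capped by B -> flip
Dir E: edge -> no flip
Dir SW: first cell '.' (not opp) -> no flip
Dir S: first cell '.' (not opp) -> no flip
Dir SE: edge -> no flip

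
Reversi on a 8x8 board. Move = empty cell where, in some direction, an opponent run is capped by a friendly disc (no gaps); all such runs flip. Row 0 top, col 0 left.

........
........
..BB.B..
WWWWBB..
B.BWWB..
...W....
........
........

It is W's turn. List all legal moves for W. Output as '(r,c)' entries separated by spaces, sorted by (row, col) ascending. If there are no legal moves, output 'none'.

Answer: (1,1) (1,2) (1,3) (1,4) (1,6) (2,4) (2,6) (3,6) (4,1) (4,6) (5,0) (5,1) (5,2)

Derivation:
(1,1): flips 1 -> legal
(1,2): flips 1 -> legal
(1,3): flips 2 -> legal
(1,4): flips 1 -> legal
(1,5): no bracket -> illegal
(1,6): flips 2 -> legal
(2,1): no bracket -> illegal
(2,4): flips 1 -> legal
(2,6): flips 1 -> legal
(3,6): flips 2 -> legal
(4,1): flips 1 -> legal
(4,6): flips 1 -> legal
(5,0): flips 1 -> legal
(5,1): flips 1 -> legal
(5,2): flips 1 -> legal
(5,4): no bracket -> illegal
(5,5): no bracket -> illegal
(5,6): no bracket -> illegal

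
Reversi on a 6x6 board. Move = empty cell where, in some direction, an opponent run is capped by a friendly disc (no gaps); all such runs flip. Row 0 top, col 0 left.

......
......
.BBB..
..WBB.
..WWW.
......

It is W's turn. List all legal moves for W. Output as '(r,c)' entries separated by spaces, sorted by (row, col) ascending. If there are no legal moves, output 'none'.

Answer: (1,0) (1,1) (1,2) (1,3) (1,4) (2,4) (2,5) (3,5)

Derivation:
(1,0): flips 1 -> legal
(1,1): flips 2 -> legal
(1,2): flips 1 -> legal
(1,3): flips 2 -> legal
(1,4): flips 1 -> legal
(2,0): no bracket -> illegal
(2,4): flips 2 -> legal
(2,5): flips 1 -> legal
(3,0): no bracket -> illegal
(3,1): no bracket -> illegal
(3,5): flips 2 -> legal
(4,5): no bracket -> illegal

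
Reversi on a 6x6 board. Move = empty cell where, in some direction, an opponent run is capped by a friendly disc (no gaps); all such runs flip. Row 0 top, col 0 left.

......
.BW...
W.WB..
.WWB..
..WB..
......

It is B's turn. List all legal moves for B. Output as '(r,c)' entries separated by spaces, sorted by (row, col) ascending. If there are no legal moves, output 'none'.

(0,1): flips 1 -> legal
(0,2): no bracket -> illegal
(0,3): no bracket -> illegal
(1,0): no bracket -> illegal
(1,3): flips 1 -> legal
(2,1): flips 2 -> legal
(3,0): flips 2 -> legal
(4,0): no bracket -> illegal
(4,1): flips 2 -> legal
(5,1): flips 1 -> legal
(5,2): no bracket -> illegal
(5,3): no bracket -> illegal

Answer: (0,1) (1,3) (2,1) (3,0) (4,1) (5,1)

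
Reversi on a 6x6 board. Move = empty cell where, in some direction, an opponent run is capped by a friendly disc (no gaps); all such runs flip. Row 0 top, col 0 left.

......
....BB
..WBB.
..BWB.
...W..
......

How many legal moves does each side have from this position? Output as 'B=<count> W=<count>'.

-- B to move --
(1,1): no bracket -> illegal
(1,2): flips 1 -> legal
(1,3): no bracket -> illegal
(2,1): flips 1 -> legal
(3,1): no bracket -> illegal
(4,2): flips 1 -> legal
(4,4): no bracket -> illegal
(5,2): flips 1 -> legal
(5,3): flips 2 -> legal
(5,4): flips 1 -> legal
B mobility = 6
-- W to move --
(0,3): no bracket -> illegal
(0,4): no bracket -> illegal
(0,5): no bracket -> illegal
(1,2): no bracket -> illegal
(1,3): flips 1 -> legal
(2,1): flips 1 -> legal
(2,5): flips 3 -> legal
(3,1): flips 1 -> legal
(3,5): flips 1 -> legal
(4,1): no bracket -> illegal
(4,2): flips 1 -> legal
(4,4): no bracket -> illegal
(4,5): no bracket -> illegal
W mobility = 6

Answer: B=6 W=6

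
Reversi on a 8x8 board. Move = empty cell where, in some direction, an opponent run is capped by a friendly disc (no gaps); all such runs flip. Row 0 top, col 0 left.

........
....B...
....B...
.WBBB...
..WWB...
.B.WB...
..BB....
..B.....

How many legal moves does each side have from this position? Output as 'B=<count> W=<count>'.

-- B to move --
(2,0): no bracket -> illegal
(2,1): no bracket -> illegal
(2,2): no bracket -> illegal
(3,0): flips 1 -> legal
(4,0): no bracket -> illegal
(4,1): flips 2 -> legal
(5,2): flips 3 -> legal
(6,4): no bracket -> illegal
B mobility = 3
-- W to move --
(0,3): no bracket -> illegal
(0,4): no bracket -> illegal
(0,5): no bracket -> illegal
(1,3): no bracket -> illegal
(1,5): flips 2 -> legal
(2,1): flips 1 -> legal
(2,2): flips 1 -> legal
(2,3): flips 1 -> legal
(2,5): flips 1 -> legal
(3,5): flips 4 -> legal
(4,0): no bracket -> illegal
(4,1): no bracket -> illegal
(4,5): flips 1 -> legal
(5,0): no bracket -> illegal
(5,2): no bracket -> illegal
(5,5): flips 1 -> legal
(6,0): flips 1 -> legal
(6,1): no bracket -> illegal
(6,4): no bracket -> illegal
(6,5): flips 1 -> legal
(7,1): flips 1 -> legal
(7,3): flips 1 -> legal
(7,4): no bracket -> illegal
W mobility = 12

Answer: B=3 W=12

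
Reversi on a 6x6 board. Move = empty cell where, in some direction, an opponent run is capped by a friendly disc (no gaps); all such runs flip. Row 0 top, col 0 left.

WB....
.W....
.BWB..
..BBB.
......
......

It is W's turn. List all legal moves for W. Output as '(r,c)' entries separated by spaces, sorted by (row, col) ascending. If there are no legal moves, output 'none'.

(0,2): flips 1 -> legal
(1,0): no bracket -> illegal
(1,2): no bracket -> illegal
(1,3): no bracket -> illegal
(1,4): no bracket -> illegal
(2,0): flips 1 -> legal
(2,4): flips 1 -> legal
(2,5): no bracket -> illegal
(3,0): no bracket -> illegal
(3,1): flips 1 -> legal
(3,5): no bracket -> illegal
(4,1): no bracket -> illegal
(4,2): flips 1 -> legal
(4,3): no bracket -> illegal
(4,4): flips 1 -> legal
(4,5): no bracket -> illegal

Answer: (0,2) (2,0) (2,4) (3,1) (4,2) (4,4)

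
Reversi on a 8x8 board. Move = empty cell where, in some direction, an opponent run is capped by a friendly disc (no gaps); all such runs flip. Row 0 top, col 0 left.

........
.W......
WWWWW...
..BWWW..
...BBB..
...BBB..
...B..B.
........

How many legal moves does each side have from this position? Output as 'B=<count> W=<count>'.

Answer: B=8 W=10

Derivation:
-- B to move --
(0,0): flips 3 -> legal
(0,1): no bracket -> illegal
(0,2): no bracket -> illegal
(1,0): flips 1 -> legal
(1,2): flips 3 -> legal
(1,3): flips 2 -> legal
(1,4): flips 3 -> legal
(1,5): no bracket -> illegal
(2,5): flips 2 -> legal
(2,6): flips 1 -> legal
(3,0): no bracket -> illegal
(3,1): no bracket -> illegal
(3,6): flips 3 -> legal
(4,2): no bracket -> illegal
(4,6): no bracket -> illegal
B mobility = 8
-- W to move --
(3,1): flips 1 -> legal
(3,6): no bracket -> illegal
(4,1): flips 1 -> legal
(4,2): flips 1 -> legal
(4,6): no bracket -> illegal
(5,2): flips 1 -> legal
(5,6): flips 1 -> legal
(5,7): no bracket -> illegal
(6,2): flips 2 -> legal
(6,4): flips 2 -> legal
(6,5): flips 5 -> legal
(6,7): no bracket -> illegal
(7,2): no bracket -> illegal
(7,3): flips 3 -> legal
(7,4): no bracket -> illegal
(7,5): no bracket -> illegal
(7,6): no bracket -> illegal
(7,7): flips 3 -> legal
W mobility = 10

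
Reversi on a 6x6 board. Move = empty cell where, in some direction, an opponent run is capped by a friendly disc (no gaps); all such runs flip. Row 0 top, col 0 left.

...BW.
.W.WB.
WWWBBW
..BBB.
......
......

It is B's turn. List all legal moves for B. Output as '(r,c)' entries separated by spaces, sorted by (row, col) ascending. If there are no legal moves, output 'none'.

(0,0): flips 2 -> legal
(0,1): no bracket -> illegal
(0,2): flips 1 -> legal
(0,5): flips 1 -> legal
(1,0): flips 1 -> legal
(1,2): flips 2 -> legal
(1,5): no bracket -> illegal
(3,0): no bracket -> illegal
(3,1): no bracket -> illegal
(3,5): no bracket -> illegal

Answer: (0,0) (0,2) (0,5) (1,0) (1,2)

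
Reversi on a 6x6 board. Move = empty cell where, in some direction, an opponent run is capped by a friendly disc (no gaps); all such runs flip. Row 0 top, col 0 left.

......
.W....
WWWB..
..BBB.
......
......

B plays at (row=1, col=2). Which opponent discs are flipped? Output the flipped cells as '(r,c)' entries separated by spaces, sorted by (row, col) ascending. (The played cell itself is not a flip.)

Answer: (2,2)

Derivation:
Dir NW: first cell '.' (not opp) -> no flip
Dir N: first cell '.' (not opp) -> no flip
Dir NE: first cell '.' (not opp) -> no flip
Dir W: opp run (1,1), next='.' -> no flip
Dir E: first cell '.' (not opp) -> no flip
Dir SW: opp run (2,1), next='.' -> no flip
Dir S: opp run (2,2) capped by B -> flip
Dir SE: first cell 'B' (not opp) -> no flip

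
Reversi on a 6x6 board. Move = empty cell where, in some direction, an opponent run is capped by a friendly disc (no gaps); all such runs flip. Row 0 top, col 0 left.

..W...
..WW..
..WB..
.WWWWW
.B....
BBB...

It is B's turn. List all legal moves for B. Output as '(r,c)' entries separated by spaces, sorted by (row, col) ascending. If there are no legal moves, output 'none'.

Answer: (0,1) (0,3) (2,1) (4,3) (4,5)

Derivation:
(0,1): flips 1 -> legal
(0,3): flips 1 -> legal
(0,4): no bracket -> illegal
(1,1): no bracket -> illegal
(1,4): no bracket -> illegal
(2,0): no bracket -> illegal
(2,1): flips 2 -> legal
(2,4): no bracket -> illegal
(2,5): no bracket -> illegal
(3,0): no bracket -> illegal
(4,0): no bracket -> illegal
(4,2): no bracket -> illegal
(4,3): flips 1 -> legal
(4,4): no bracket -> illegal
(4,5): flips 1 -> legal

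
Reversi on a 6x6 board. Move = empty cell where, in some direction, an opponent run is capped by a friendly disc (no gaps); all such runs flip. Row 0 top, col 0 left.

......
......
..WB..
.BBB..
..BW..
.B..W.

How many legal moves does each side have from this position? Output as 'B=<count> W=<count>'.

-- B to move --
(1,1): flips 1 -> legal
(1,2): flips 1 -> legal
(1,3): flips 1 -> legal
(2,1): flips 1 -> legal
(3,4): no bracket -> illegal
(4,4): flips 1 -> legal
(4,5): no bracket -> illegal
(5,2): no bracket -> illegal
(5,3): flips 1 -> legal
(5,5): no bracket -> illegal
B mobility = 6
-- W to move --
(1,2): no bracket -> illegal
(1,3): flips 2 -> legal
(1,4): no bracket -> illegal
(2,0): no bracket -> illegal
(2,1): flips 1 -> legal
(2,4): flips 1 -> legal
(3,0): no bracket -> illegal
(3,4): no bracket -> illegal
(4,0): flips 1 -> legal
(4,1): flips 1 -> legal
(4,4): flips 1 -> legal
(5,0): no bracket -> illegal
(5,2): flips 2 -> legal
(5,3): no bracket -> illegal
W mobility = 7

Answer: B=6 W=7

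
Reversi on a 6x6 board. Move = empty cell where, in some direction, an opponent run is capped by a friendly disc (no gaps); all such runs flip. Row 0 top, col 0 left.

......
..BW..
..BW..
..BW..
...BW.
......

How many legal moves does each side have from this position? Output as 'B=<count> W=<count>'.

Answer: B=7 W=7

Derivation:
-- B to move --
(0,2): no bracket -> illegal
(0,3): flips 3 -> legal
(0,4): flips 1 -> legal
(1,4): flips 2 -> legal
(2,4): flips 1 -> legal
(3,4): flips 2 -> legal
(3,5): no bracket -> illegal
(4,2): no bracket -> illegal
(4,5): flips 1 -> legal
(5,3): no bracket -> illegal
(5,4): no bracket -> illegal
(5,5): flips 2 -> legal
B mobility = 7
-- W to move --
(0,1): flips 1 -> legal
(0,2): no bracket -> illegal
(0,3): no bracket -> illegal
(1,1): flips 2 -> legal
(2,1): flips 1 -> legal
(3,1): flips 2 -> legal
(3,4): no bracket -> illegal
(4,1): flips 1 -> legal
(4,2): flips 1 -> legal
(5,2): no bracket -> illegal
(5,3): flips 1 -> legal
(5,4): no bracket -> illegal
W mobility = 7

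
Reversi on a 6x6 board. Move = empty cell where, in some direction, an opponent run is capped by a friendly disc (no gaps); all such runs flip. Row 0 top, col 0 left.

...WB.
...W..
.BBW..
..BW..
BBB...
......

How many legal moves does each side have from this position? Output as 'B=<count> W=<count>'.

-- B to move --
(0,2): flips 1 -> legal
(1,2): no bracket -> illegal
(1,4): flips 1 -> legal
(2,4): flips 2 -> legal
(3,4): flips 1 -> legal
(4,3): no bracket -> illegal
(4,4): flips 1 -> legal
B mobility = 5
-- W to move --
(0,5): flips 1 -> legal
(1,0): no bracket -> illegal
(1,1): flips 1 -> legal
(1,2): no bracket -> illegal
(1,4): no bracket -> illegal
(1,5): no bracket -> illegal
(2,0): flips 2 -> legal
(3,0): no bracket -> illegal
(3,1): flips 2 -> legal
(4,3): no bracket -> illegal
(5,0): flips 2 -> legal
(5,1): flips 1 -> legal
(5,2): no bracket -> illegal
(5,3): no bracket -> illegal
W mobility = 6

Answer: B=5 W=6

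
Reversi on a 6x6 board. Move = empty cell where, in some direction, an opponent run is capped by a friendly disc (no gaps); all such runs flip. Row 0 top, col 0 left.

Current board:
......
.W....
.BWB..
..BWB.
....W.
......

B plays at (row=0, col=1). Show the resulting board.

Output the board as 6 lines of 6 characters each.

Answer: .B....
.B....
.BWB..
..BWB.
....W.
......

Derivation:
Place B at (0,1); scan 8 dirs for brackets.
Dir NW: edge -> no flip
Dir N: edge -> no flip
Dir NE: edge -> no flip
Dir W: first cell '.' (not opp) -> no flip
Dir E: first cell '.' (not opp) -> no flip
Dir SW: first cell '.' (not opp) -> no flip
Dir S: opp run (1,1) capped by B -> flip
Dir SE: first cell '.' (not opp) -> no flip
All flips: (1,1)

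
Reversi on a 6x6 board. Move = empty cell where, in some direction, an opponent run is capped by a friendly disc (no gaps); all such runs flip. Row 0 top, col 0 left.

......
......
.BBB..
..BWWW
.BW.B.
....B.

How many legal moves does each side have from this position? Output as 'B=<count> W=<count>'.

Answer: B=4 W=7

Derivation:
-- B to move --
(2,4): flips 1 -> legal
(2,5): no bracket -> illegal
(3,1): no bracket -> illegal
(4,3): flips 2 -> legal
(4,5): flips 1 -> legal
(5,1): no bracket -> illegal
(5,2): flips 1 -> legal
(5,3): no bracket -> illegal
B mobility = 4
-- W to move --
(1,0): no bracket -> illegal
(1,1): flips 1 -> legal
(1,2): flips 3 -> legal
(1,3): flips 1 -> legal
(1,4): no bracket -> illegal
(2,0): no bracket -> illegal
(2,4): no bracket -> illegal
(3,0): no bracket -> illegal
(3,1): flips 1 -> legal
(4,0): flips 1 -> legal
(4,3): no bracket -> illegal
(4,5): no bracket -> illegal
(5,0): no bracket -> illegal
(5,1): no bracket -> illegal
(5,2): no bracket -> illegal
(5,3): flips 1 -> legal
(5,5): flips 1 -> legal
W mobility = 7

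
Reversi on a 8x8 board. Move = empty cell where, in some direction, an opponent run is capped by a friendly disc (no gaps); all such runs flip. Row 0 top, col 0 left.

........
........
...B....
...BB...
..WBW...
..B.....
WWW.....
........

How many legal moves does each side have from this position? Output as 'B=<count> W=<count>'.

-- B to move --
(3,1): no bracket -> illegal
(3,2): flips 1 -> legal
(3,5): no bracket -> illegal
(4,1): flips 1 -> legal
(4,5): flips 1 -> legal
(5,0): no bracket -> illegal
(5,1): flips 1 -> legal
(5,3): no bracket -> illegal
(5,4): flips 1 -> legal
(5,5): flips 1 -> legal
(6,3): no bracket -> illegal
(7,0): flips 1 -> legal
(7,1): no bracket -> illegal
(7,2): flips 1 -> legal
(7,3): no bracket -> illegal
B mobility = 8
-- W to move --
(1,2): no bracket -> illegal
(1,3): no bracket -> illegal
(1,4): no bracket -> illegal
(2,2): flips 1 -> legal
(2,4): flips 2 -> legal
(2,5): flips 3 -> legal
(3,2): no bracket -> illegal
(3,5): no bracket -> illegal
(4,1): no bracket -> illegal
(4,5): no bracket -> illegal
(5,1): no bracket -> illegal
(5,3): no bracket -> illegal
(5,4): no bracket -> illegal
(6,3): no bracket -> illegal
W mobility = 3

Answer: B=8 W=3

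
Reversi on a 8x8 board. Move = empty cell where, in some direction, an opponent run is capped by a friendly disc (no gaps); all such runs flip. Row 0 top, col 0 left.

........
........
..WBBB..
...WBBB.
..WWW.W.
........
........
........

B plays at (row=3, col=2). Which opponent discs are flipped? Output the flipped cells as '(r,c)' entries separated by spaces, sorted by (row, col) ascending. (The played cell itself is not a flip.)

Dir NW: first cell '.' (not opp) -> no flip
Dir N: opp run (2,2), next='.' -> no flip
Dir NE: first cell 'B' (not opp) -> no flip
Dir W: first cell '.' (not opp) -> no flip
Dir E: opp run (3,3) capped by B -> flip
Dir SW: first cell '.' (not opp) -> no flip
Dir S: opp run (4,2), next='.' -> no flip
Dir SE: opp run (4,3), next='.' -> no flip

Answer: (3,3)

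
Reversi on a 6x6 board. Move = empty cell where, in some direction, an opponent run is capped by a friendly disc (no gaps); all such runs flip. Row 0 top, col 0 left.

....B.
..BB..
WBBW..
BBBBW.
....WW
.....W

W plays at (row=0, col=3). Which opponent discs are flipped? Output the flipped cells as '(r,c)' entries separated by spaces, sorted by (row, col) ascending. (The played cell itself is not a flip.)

Dir NW: edge -> no flip
Dir N: edge -> no flip
Dir NE: edge -> no flip
Dir W: first cell '.' (not opp) -> no flip
Dir E: opp run (0,4), next='.' -> no flip
Dir SW: opp run (1,2) (2,1) (3,0), next=edge -> no flip
Dir S: opp run (1,3) capped by W -> flip
Dir SE: first cell '.' (not opp) -> no flip

Answer: (1,3)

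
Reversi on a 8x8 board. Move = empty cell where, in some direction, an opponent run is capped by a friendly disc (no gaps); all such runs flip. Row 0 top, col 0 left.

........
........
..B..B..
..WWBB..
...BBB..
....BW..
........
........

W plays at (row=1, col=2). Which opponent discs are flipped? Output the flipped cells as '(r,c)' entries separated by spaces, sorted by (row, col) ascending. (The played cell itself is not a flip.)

Dir NW: first cell '.' (not opp) -> no flip
Dir N: first cell '.' (not opp) -> no flip
Dir NE: first cell '.' (not opp) -> no flip
Dir W: first cell '.' (not opp) -> no flip
Dir E: first cell '.' (not opp) -> no flip
Dir SW: first cell '.' (not opp) -> no flip
Dir S: opp run (2,2) capped by W -> flip
Dir SE: first cell '.' (not opp) -> no flip

Answer: (2,2)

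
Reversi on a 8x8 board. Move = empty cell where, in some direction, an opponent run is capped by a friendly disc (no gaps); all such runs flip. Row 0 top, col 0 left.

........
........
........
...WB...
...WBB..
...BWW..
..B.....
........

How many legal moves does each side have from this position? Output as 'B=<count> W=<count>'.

-- B to move --
(2,2): flips 1 -> legal
(2,3): flips 2 -> legal
(2,4): no bracket -> illegal
(3,2): flips 1 -> legal
(4,2): flips 1 -> legal
(4,6): no bracket -> illegal
(5,2): flips 1 -> legal
(5,6): flips 2 -> legal
(6,3): flips 1 -> legal
(6,4): flips 1 -> legal
(6,5): flips 1 -> legal
(6,6): flips 1 -> legal
B mobility = 10
-- W to move --
(2,3): no bracket -> illegal
(2,4): flips 2 -> legal
(2,5): flips 1 -> legal
(3,5): flips 2 -> legal
(3,6): flips 1 -> legal
(4,2): no bracket -> illegal
(4,6): flips 2 -> legal
(5,1): no bracket -> illegal
(5,2): flips 1 -> legal
(5,6): no bracket -> illegal
(6,1): no bracket -> illegal
(6,3): flips 1 -> legal
(6,4): no bracket -> illegal
(7,1): no bracket -> illegal
(7,2): no bracket -> illegal
(7,3): no bracket -> illegal
W mobility = 7

Answer: B=10 W=7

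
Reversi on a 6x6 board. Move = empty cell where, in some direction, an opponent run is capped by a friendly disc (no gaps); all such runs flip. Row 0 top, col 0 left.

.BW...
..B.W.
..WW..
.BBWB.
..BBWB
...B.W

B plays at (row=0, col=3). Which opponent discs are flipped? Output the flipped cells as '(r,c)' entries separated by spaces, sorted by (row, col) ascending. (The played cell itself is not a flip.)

Dir NW: edge -> no flip
Dir N: edge -> no flip
Dir NE: edge -> no flip
Dir W: opp run (0,2) capped by B -> flip
Dir E: first cell '.' (not opp) -> no flip
Dir SW: first cell 'B' (not opp) -> no flip
Dir S: first cell '.' (not opp) -> no flip
Dir SE: opp run (1,4), next='.' -> no flip

Answer: (0,2)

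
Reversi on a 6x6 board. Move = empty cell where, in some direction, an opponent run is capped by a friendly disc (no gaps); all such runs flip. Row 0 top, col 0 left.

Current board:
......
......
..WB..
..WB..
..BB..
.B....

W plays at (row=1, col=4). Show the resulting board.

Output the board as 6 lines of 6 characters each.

Place W at (1,4); scan 8 dirs for brackets.
Dir NW: first cell '.' (not opp) -> no flip
Dir N: first cell '.' (not opp) -> no flip
Dir NE: first cell '.' (not opp) -> no flip
Dir W: first cell '.' (not opp) -> no flip
Dir E: first cell '.' (not opp) -> no flip
Dir SW: opp run (2,3) capped by W -> flip
Dir S: first cell '.' (not opp) -> no flip
Dir SE: first cell '.' (not opp) -> no flip
All flips: (2,3)

Answer: ......
....W.
..WW..
..WB..
..BB..
.B....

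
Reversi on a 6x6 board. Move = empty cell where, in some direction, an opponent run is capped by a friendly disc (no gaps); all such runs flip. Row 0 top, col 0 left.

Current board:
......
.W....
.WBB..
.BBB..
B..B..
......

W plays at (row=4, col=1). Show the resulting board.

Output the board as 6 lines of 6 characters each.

Place W at (4,1); scan 8 dirs for brackets.
Dir NW: first cell '.' (not opp) -> no flip
Dir N: opp run (3,1) capped by W -> flip
Dir NE: opp run (3,2) (2,3), next='.' -> no flip
Dir W: opp run (4,0), next=edge -> no flip
Dir E: first cell '.' (not opp) -> no flip
Dir SW: first cell '.' (not opp) -> no flip
Dir S: first cell '.' (not opp) -> no flip
Dir SE: first cell '.' (not opp) -> no flip
All flips: (3,1)

Answer: ......
.W....
.WBB..
.WBB..
BW.B..
......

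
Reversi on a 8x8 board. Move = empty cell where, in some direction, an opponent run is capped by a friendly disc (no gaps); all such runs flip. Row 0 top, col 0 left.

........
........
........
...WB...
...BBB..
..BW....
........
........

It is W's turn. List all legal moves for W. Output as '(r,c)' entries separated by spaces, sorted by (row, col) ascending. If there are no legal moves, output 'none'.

Answer: (3,5) (5,1) (5,5)

Derivation:
(2,3): no bracket -> illegal
(2,4): no bracket -> illegal
(2,5): no bracket -> illegal
(3,2): no bracket -> illegal
(3,5): flips 2 -> legal
(3,6): no bracket -> illegal
(4,1): no bracket -> illegal
(4,2): no bracket -> illegal
(4,6): no bracket -> illegal
(5,1): flips 1 -> legal
(5,4): no bracket -> illegal
(5,5): flips 1 -> legal
(5,6): no bracket -> illegal
(6,1): no bracket -> illegal
(6,2): no bracket -> illegal
(6,3): no bracket -> illegal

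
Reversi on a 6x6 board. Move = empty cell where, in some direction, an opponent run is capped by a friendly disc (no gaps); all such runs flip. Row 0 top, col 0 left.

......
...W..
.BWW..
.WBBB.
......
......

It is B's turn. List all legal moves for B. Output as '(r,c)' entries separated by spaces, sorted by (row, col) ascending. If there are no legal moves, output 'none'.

(0,2): no bracket -> illegal
(0,3): flips 2 -> legal
(0,4): no bracket -> illegal
(1,1): flips 1 -> legal
(1,2): flips 2 -> legal
(1,4): flips 1 -> legal
(2,0): no bracket -> illegal
(2,4): flips 2 -> legal
(3,0): flips 1 -> legal
(4,0): no bracket -> illegal
(4,1): flips 1 -> legal
(4,2): no bracket -> illegal

Answer: (0,3) (1,1) (1,2) (1,4) (2,4) (3,0) (4,1)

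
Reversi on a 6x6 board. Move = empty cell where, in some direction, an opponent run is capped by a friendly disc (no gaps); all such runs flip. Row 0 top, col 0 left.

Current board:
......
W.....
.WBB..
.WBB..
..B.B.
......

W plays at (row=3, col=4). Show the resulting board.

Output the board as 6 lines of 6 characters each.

Answer: ......
W.....
.WBB..
.WWWW.
..B.B.
......

Derivation:
Place W at (3,4); scan 8 dirs for brackets.
Dir NW: opp run (2,3), next='.' -> no flip
Dir N: first cell '.' (not opp) -> no flip
Dir NE: first cell '.' (not opp) -> no flip
Dir W: opp run (3,3) (3,2) capped by W -> flip
Dir E: first cell '.' (not opp) -> no flip
Dir SW: first cell '.' (not opp) -> no flip
Dir S: opp run (4,4), next='.' -> no flip
Dir SE: first cell '.' (not opp) -> no flip
All flips: (3,2) (3,3)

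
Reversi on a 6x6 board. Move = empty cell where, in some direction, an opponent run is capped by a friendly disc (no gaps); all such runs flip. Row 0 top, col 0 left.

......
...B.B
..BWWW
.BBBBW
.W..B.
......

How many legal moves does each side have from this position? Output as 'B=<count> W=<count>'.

-- B to move --
(1,2): flips 1 -> legal
(1,4): flips 2 -> legal
(3,0): no bracket -> illegal
(4,0): no bracket -> illegal
(4,2): no bracket -> illegal
(4,5): flips 2 -> legal
(5,0): flips 1 -> legal
(5,1): flips 1 -> legal
(5,2): no bracket -> illegal
B mobility = 5
-- W to move --
(0,2): flips 1 -> legal
(0,3): flips 1 -> legal
(0,4): no bracket -> illegal
(0,5): flips 1 -> legal
(1,1): no bracket -> illegal
(1,2): no bracket -> illegal
(1,4): no bracket -> illegal
(2,0): no bracket -> illegal
(2,1): flips 2 -> legal
(3,0): flips 4 -> legal
(4,0): no bracket -> illegal
(4,2): flips 1 -> legal
(4,3): flips 2 -> legal
(4,5): flips 1 -> legal
(5,3): flips 1 -> legal
(5,4): flips 2 -> legal
(5,5): no bracket -> illegal
W mobility = 10

Answer: B=5 W=10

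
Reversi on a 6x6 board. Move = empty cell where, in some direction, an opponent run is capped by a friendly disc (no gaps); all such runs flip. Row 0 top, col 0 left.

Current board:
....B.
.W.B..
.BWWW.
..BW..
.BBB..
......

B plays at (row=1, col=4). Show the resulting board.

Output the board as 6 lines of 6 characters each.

Answer: ....B.
.W.BB.
.BWBW.
..BW..
.BBB..
......

Derivation:
Place B at (1,4); scan 8 dirs for brackets.
Dir NW: first cell '.' (not opp) -> no flip
Dir N: first cell 'B' (not opp) -> no flip
Dir NE: first cell '.' (not opp) -> no flip
Dir W: first cell 'B' (not opp) -> no flip
Dir E: first cell '.' (not opp) -> no flip
Dir SW: opp run (2,3) capped by B -> flip
Dir S: opp run (2,4), next='.' -> no flip
Dir SE: first cell '.' (not opp) -> no flip
All flips: (2,3)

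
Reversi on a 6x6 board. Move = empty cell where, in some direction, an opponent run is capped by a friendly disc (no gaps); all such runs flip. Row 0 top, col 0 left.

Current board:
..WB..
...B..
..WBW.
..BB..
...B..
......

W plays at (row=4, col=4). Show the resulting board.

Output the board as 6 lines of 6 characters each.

Answer: ..WB..
...B..
..WBW.
..BW..
...BW.
......

Derivation:
Place W at (4,4); scan 8 dirs for brackets.
Dir NW: opp run (3,3) capped by W -> flip
Dir N: first cell '.' (not opp) -> no flip
Dir NE: first cell '.' (not opp) -> no flip
Dir W: opp run (4,3), next='.' -> no flip
Dir E: first cell '.' (not opp) -> no flip
Dir SW: first cell '.' (not opp) -> no flip
Dir S: first cell '.' (not opp) -> no flip
Dir SE: first cell '.' (not opp) -> no flip
All flips: (3,3)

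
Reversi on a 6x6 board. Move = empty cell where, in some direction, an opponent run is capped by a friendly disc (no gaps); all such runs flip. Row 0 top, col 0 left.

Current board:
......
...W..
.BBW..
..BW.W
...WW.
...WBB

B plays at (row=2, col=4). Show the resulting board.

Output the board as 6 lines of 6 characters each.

Place B at (2,4); scan 8 dirs for brackets.
Dir NW: opp run (1,3), next='.' -> no flip
Dir N: first cell '.' (not opp) -> no flip
Dir NE: first cell '.' (not opp) -> no flip
Dir W: opp run (2,3) capped by B -> flip
Dir E: first cell '.' (not opp) -> no flip
Dir SW: opp run (3,3), next='.' -> no flip
Dir S: first cell '.' (not opp) -> no flip
Dir SE: opp run (3,5), next=edge -> no flip
All flips: (2,3)

Answer: ......
...W..
.BBBB.
..BW.W
...WW.
...WBB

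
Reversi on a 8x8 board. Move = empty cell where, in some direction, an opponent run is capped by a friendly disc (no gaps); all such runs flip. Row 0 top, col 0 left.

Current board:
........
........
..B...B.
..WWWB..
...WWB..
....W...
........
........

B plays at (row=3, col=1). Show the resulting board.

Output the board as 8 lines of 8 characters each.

Answer: ........
........
..B...B.
.BBBBB..
...WWB..
....W...
........
........

Derivation:
Place B at (3,1); scan 8 dirs for brackets.
Dir NW: first cell '.' (not opp) -> no flip
Dir N: first cell '.' (not opp) -> no flip
Dir NE: first cell 'B' (not opp) -> no flip
Dir W: first cell '.' (not opp) -> no flip
Dir E: opp run (3,2) (3,3) (3,4) capped by B -> flip
Dir SW: first cell '.' (not opp) -> no flip
Dir S: first cell '.' (not opp) -> no flip
Dir SE: first cell '.' (not opp) -> no flip
All flips: (3,2) (3,3) (3,4)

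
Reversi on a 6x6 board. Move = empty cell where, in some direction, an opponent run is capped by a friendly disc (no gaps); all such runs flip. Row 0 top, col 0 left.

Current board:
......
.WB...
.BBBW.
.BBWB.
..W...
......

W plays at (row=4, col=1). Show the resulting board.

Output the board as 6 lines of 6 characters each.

Place W at (4,1); scan 8 dirs for brackets.
Dir NW: first cell '.' (not opp) -> no flip
Dir N: opp run (3,1) (2,1) capped by W -> flip
Dir NE: opp run (3,2) (2,3), next='.' -> no flip
Dir W: first cell '.' (not opp) -> no flip
Dir E: first cell 'W' (not opp) -> no flip
Dir SW: first cell '.' (not opp) -> no flip
Dir S: first cell '.' (not opp) -> no flip
Dir SE: first cell '.' (not opp) -> no flip
All flips: (2,1) (3,1)

Answer: ......
.WB...
.WBBW.
.WBWB.
.WW...
......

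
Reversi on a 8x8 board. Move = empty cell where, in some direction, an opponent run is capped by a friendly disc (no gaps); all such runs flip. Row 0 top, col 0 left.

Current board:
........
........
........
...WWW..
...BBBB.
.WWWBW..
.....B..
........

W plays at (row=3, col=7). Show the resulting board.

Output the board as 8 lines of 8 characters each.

Answer: ........
........
........
...WWW.W
...BBBW.
.WWWBW..
.....B..
........

Derivation:
Place W at (3,7); scan 8 dirs for brackets.
Dir NW: first cell '.' (not opp) -> no flip
Dir N: first cell '.' (not opp) -> no flip
Dir NE: edge -> no flip
Dir W: first cell '.' (not opp) -> no flip
Dir E: edge -> no flip
Dir SW: opp run (4,6) capped by W -> flip
Dir S: first cell '.' (not opp) -> no flip
Dir SE: edge -> no flip
All flips: (4,6)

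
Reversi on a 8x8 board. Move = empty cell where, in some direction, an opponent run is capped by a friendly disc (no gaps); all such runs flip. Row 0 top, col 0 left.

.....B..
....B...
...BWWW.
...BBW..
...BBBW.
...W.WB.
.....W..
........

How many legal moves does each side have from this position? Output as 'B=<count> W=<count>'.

Answer: B=12 W=11

Derivation:
-- B to move --
(1,3): no bracket -> illegal
(1,5): flips 3 -> legal
(1,6): flips 1 -> legal
(1,7): flips 2 -> legal
(2,7): flips 3 -> legal
(3,6): flips 3 -> legal
(3,7): no bracket -> illegal
(4,2): no bracket -> illegal
(4,7): flips 1 -> legal
(5,2): no bracket -> illegal
(5,4): flips 1 -> legal
(5,7): no bracket -> illegal
(6,2): flips 1 -> legal
(6,3): flips 1 -> legal
(6,4): no bracket -> illegal
(6,6): flips 1 -> legal
(7,4): flips 1 -> legal
(7,5): flips 2 -> legal
(7,6): no bracket -> illegal
B mobility = 12
-- W to move --
(0,3): flips 1 -> legal
(0,4): flips 1 -> legal
(0,6): no bracket -> illegal
(1,2): no bracket -> illegal
(1,3): flips 3 -> legal
(1,5): no bracket -> illegal
(1,6): no bracket -> illegal
(2,2): flips 3 -> legal
(3,2): flips 2 -> legal
(3,6): no bracket -> illegal
(4,2): flips 4 -> legal
(4,7): flips 1 -> legal
(5,2): flips 2 -> legal
(5,4): flips 2 -> legal
(5,7): flips 1 -> legal
(6,6): flips 1 -> legal
(6,7): no bracket -> illegal
W mobility = 11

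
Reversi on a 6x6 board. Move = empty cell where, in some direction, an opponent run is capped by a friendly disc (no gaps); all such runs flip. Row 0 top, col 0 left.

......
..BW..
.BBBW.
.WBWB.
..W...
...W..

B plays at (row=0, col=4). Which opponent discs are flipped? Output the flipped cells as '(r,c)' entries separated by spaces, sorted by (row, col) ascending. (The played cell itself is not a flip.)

Answer: (1,3)

Derivation:
Dir NW: edge -> no flip
Dir N: edge -> no flip
Dir NE: edge -> no flip
Dir W: first cell '.' (not opp) -> no flip
Dir E: first cell '.' (not opp) -> no flip
Dir SW: opp run (1,3) capped by B -> flip
Dir S: first cell '.' (not opp) -> no flip
Dir SE: first cell '.' (not opp) -> no flip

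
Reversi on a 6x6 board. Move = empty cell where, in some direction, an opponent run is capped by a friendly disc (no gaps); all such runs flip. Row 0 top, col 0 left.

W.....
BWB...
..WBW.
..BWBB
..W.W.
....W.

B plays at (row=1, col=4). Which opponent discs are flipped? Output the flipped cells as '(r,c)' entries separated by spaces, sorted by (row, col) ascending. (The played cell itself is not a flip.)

Dir NW: first cell '.' (not opp) -> no flip
Dir N: first cell '.' (not opp) -> no flip
Dir NE: first cell '.' (not opp) -> no flip
Dir W: first cell '.' (not opp) -> no flip
Dir E: first cell '.' (not opp) -> no flip
Dir SW: first cell 'B' (not opp) -> no flip
Dir S: opp run (2,4) capped by B -> flip
Dir SE: first cell '.' (not opp) -> no flip

Answer: (2,4)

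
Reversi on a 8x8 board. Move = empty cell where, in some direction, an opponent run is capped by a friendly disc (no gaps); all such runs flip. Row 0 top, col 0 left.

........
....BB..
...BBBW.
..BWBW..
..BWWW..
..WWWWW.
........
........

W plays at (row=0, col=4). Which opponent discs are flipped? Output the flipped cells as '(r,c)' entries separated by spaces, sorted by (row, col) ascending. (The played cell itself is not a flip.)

Answer: (1,4) (1,5) (2,4) (3,4)

Derivation:
Dir NW: edge -> no flip
Dir N: edge -> no flip
Dir NE: edge -> no flip
Dir W: first cell '.' (not opp) -> no flip
Dir E: first cell '.' (not opp) -> no flip
Dir SW: first cell '.' (not opp) -> no flip
Dir S: opp run (1,4) (2,4) (3,4) capped by W -> flip
Dir SE: opp run (1,5) capped by W -> flip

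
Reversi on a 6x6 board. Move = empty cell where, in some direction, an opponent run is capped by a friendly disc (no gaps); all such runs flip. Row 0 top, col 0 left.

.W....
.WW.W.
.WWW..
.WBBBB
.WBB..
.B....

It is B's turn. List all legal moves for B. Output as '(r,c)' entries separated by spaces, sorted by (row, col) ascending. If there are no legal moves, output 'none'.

(0,0): flips 2 -> legal
(0,2): flips 2 -> legal
(0,3): no bracket -> illegal
(0,4): no bracket -> illegal
(0,5): flips 2 -> legal
(1,0): flips 1 -> legal
(1,3): flips 1 -> legal
(1,5): no bracket -> illegal
(2,0): flips 1 -> legal
(2,4): no bracket -> illegal
(2,5): no bracket -> illegal
(3,0): flips 1 -> legal
(4,0): flips 1 -> legal
(5,0): flips 1 -> legal
(5,2): no bracket -> illegal

Answer: (0,0) (0,2) (0,5) (1,0) (1,3) (2,0) (3,0) (4,0) (5,0)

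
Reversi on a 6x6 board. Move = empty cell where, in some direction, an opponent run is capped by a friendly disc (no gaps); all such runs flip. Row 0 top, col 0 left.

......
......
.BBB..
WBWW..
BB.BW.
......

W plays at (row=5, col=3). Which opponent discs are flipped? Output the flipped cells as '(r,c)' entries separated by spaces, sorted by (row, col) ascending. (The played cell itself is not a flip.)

Dir NW: first cell '.' (not opp) -> no flip
Dir N: opp run (4,3) capped by W -> flip
Dir NE: first cell 'W' (not opp) -> no flip
Dir W: first cell '.' (not opp) -> no flip
Dir E: first cell '.' (not opp) -> no flip
Dir SW: edge -> no flip
Dir S: edge -> no flip
Dir SE: edge -> no flip

Answer: (4,3)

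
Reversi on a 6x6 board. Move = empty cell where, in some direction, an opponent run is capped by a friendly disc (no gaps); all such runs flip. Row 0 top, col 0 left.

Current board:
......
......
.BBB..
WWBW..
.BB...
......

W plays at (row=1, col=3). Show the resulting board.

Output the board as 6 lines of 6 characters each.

Answer: ......
...W..
.BWW..
WWBW..
.BB...
......

Derivation:
Place W at (1,3); scan 8 dirs for brackets.
Dir NW: first cell '.' (not opp) -> no flip
Dir N: first cell '.' (not opp) -> no flip
Dir NE: first cell '.' (not opp) -> no flip
Dir W: first cell '.' (not opp) -> no flip
Dir E: first cell '.' (not opp) -> no flip
Dir SW: opp run (2,2) capped by W -> flip
Dir S: opp run (2,3) capped by W -> flip
Dir SE: first cell '.' (not opp) -> no flip
All flips: (2,2) (2,3)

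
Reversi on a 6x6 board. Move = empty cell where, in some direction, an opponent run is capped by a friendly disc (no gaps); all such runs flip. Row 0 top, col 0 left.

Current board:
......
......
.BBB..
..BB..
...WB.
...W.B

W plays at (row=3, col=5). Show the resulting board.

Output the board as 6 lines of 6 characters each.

Answer: ......
......
.BBB..
..BB.W
...WW.
...W.B

Derivation:
Place W at (3,5); scan 8 dirs for brackets.
Dir NW: first cell '.' (not opp) -> no flip
Dir N: first cell '.' (not opp) -> no flip
Dir NE: edge -> no flip
Dir W: first cell '.' (not opp) -> no flip
Dir E: edge -> no flip
Dir SW: opp run (4,4) capped by W -> flip
Dir S: first cell '.' (not opp) -> no flip
Dir SE: edge -> no flip
All flips: (4,4)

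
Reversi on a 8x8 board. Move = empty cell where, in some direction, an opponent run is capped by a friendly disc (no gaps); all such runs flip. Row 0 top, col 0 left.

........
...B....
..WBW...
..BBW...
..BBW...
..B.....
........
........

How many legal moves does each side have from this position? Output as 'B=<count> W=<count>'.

-- B to move --
(1,1): flips 1 -> legal
(1,2): flips 1 -> legal
(1,4): no bracket -> illegal
(1,5): flips 1 -> legal
(2,1): flips 1 -> legal
(2,5): flips 2 -> legal
(3,1): flips 1 -> legal
(3,5): flips 2 -> legal
(4,5): flips 2 -> legal
(5,3): no bracket -> illegal
(5,4): no bracket -> illegal
(5,5): flips 1 -> legal
B mobility = 9
-- W to move --
(0,2): flips 1 -> legal
(0,3): no bracket -> illegal
(0,4): flips 1 -> legal
(1,2): flips 1 -> legal
(1,4): no bracket -> illegal
(2,1): no bracket -> illegal
(3,1): flips 2 -> legal
(4,1): flips 2 -> legal
(5,1): flips 2 -> legal
(5,3): no bracket -> illegal
(5,4): no bracket -> illegal
(6,1): flips 2 -> legal
(6,2): flips 3 -> legal
(6,3): no bracket -> illegal
W mobility = 8

Answer: B=9 W=8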